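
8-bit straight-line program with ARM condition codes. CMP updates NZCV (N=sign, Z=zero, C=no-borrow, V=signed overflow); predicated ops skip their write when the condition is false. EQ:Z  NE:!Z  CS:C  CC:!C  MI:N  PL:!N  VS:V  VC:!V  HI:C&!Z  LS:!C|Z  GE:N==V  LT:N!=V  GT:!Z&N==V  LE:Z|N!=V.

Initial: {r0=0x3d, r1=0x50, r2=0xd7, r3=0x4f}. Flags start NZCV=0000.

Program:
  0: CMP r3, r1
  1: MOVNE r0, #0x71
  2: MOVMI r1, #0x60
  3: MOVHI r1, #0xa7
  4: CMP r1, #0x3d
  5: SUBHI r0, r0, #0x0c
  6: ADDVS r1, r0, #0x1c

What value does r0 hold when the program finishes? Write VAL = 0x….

[0] flags=1000 → (cmp)
[1] flags=1000 NE?T → r0=0x71
[2] flags=1000 MI?T → r1=0x60
[3] flags=1000 HI?F → skip
[4] flags=0010 → (cmp)
[5] flags=0010 HI?T → r0=0x65
[6] flags=0010 VS?F → skip

VAL = 0x65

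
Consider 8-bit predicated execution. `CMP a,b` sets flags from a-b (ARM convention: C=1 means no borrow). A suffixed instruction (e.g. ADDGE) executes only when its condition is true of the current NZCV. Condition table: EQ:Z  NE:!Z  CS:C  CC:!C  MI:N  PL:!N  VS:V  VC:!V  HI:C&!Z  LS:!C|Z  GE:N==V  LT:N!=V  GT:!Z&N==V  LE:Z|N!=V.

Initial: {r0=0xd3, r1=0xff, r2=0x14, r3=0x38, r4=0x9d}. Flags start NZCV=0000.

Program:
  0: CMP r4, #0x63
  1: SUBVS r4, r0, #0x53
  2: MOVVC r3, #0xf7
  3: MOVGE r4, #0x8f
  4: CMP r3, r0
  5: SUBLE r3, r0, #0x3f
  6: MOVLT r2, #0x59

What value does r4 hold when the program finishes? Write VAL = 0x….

0: ✓ CMP  NZCV=0011
1: ✓ SUBVS  r4←0x80
2: · MOVVC
3: · MOVGE
4: ✓ CMP  NZCV=0000
5: · SUBLE
6: · MOVLT

VAL = 0x80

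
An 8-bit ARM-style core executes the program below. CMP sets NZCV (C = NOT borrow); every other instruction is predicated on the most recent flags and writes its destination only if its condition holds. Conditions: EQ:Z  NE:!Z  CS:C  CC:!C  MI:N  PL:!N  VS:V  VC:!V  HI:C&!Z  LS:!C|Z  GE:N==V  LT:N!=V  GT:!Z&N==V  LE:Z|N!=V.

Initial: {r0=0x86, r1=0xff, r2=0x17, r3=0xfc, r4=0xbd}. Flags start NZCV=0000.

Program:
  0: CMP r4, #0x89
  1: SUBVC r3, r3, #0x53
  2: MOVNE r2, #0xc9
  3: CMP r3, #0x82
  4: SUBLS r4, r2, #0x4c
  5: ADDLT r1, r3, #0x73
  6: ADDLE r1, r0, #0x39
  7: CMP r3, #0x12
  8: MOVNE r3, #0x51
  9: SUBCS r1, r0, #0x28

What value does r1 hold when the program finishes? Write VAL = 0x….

0: ✓ CMP  NZCV=0010
1: ✓ SUBVC  r3←0xa9
2: ✓ MOVNE  r2←0xc9
3: ✓ CMP  NZCV=0010
4: · SUBLS
5: · ADDLT
6: · ADDLE
7: ✓ CMP  NZCV=1010
8: ✓ MOVNE  r3←0x51
9: ✓ SUBCS  r1←0x5e

VAL = 0x5e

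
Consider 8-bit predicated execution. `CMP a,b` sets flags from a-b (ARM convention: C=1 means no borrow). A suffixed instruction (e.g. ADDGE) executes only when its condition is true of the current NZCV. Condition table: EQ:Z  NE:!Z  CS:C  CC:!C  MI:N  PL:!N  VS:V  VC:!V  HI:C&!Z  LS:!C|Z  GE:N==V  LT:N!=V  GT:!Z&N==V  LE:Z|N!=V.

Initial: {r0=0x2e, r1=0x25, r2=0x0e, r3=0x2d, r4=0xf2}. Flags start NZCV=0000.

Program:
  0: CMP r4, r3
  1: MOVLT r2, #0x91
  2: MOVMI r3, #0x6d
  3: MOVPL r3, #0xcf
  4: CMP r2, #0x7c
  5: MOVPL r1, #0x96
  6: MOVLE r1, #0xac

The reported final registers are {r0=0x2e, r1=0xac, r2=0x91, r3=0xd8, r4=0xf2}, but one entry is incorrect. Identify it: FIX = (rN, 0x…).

[0] flags=1010 → (cmp)
[1] flags=1010 LT?T → r2=0x91
[2] flags=1010 MI?T → r3=0x6d
[3] flags=1010 PL?F → skip
[4] flags=0011 → (cmp)
[5] flags=0011 PL?T → r1=0x96
[6] flags=0011 LE?T → r1=0xac

FIX = (r3, 0x6d)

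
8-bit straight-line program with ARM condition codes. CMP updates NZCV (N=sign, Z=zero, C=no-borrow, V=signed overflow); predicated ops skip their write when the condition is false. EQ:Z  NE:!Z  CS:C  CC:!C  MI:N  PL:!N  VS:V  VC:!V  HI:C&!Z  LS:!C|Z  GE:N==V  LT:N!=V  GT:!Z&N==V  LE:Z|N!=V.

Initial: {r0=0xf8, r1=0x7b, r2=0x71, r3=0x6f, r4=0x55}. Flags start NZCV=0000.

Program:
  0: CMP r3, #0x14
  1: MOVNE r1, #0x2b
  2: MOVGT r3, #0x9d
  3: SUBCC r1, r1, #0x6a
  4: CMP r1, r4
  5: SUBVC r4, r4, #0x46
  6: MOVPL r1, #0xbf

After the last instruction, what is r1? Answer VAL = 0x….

VAL = 0x2b

[0] flags=0010 → (cmp)
[1] flags=0010 NE?T → r1=0x2b
[2] flags=0010 GT?T → r3=0x9d
[3] flags=0010 CC?F → skip
[4] flags=1000 → (cmp)
[5] flags=1000 VC?T → r4=0x0f
[6] flags=1000 PL?F → skip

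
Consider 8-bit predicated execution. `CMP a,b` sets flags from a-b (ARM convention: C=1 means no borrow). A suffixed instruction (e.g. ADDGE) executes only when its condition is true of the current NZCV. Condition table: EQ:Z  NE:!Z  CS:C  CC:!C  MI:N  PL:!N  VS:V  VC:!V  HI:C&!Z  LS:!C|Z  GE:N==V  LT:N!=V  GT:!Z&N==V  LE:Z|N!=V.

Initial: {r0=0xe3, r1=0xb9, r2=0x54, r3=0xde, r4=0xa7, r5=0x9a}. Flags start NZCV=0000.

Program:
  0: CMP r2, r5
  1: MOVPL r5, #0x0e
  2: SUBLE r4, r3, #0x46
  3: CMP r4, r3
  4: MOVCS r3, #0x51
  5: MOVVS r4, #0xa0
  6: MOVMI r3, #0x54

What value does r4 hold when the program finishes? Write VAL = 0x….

VAL = 0xa7

0: ✓ CMP  NZCV=1001
1: · MOVPL
2: · SUBLE
3: ✓ CMP  NZCV=1000
4: · MOVCS
5: · MOVVS
6: ✓ MOVMI  r3←0x54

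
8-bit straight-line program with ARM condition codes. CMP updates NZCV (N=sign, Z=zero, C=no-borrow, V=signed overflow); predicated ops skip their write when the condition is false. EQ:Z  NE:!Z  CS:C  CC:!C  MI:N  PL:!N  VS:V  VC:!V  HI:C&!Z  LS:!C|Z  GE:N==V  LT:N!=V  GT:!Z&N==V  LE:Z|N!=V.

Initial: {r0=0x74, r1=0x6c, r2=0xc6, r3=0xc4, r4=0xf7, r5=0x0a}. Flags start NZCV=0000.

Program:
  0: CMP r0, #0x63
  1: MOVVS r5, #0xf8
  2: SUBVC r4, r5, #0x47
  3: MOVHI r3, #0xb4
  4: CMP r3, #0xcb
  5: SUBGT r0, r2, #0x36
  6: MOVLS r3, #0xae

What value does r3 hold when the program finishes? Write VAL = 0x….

VAL = 0xae

0: ✓ CMP  NZCV=0010
1: · MOVVS
2: ✓ SUBVC  r4←0xc3
3: ✓ MOVHI  r3←0xb4
4: ✓ CMP  NZCV=1000
5: · SUBGT
6: ✓ MOVLS  r3←0xae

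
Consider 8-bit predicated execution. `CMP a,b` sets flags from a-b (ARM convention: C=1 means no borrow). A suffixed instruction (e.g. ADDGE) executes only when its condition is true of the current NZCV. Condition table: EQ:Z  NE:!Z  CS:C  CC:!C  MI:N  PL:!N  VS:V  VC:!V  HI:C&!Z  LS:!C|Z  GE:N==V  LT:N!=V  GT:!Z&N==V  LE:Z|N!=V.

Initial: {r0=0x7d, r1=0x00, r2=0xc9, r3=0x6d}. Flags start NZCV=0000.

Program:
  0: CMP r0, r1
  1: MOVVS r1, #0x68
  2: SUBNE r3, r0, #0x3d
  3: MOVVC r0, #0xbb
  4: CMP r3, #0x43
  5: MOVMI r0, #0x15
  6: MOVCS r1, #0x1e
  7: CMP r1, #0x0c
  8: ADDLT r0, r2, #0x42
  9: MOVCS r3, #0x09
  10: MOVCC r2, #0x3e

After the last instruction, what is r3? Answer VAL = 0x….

0: ✓ CMP  NZCV=0010
1: · MOVVS
2: ✓ SUBNE  r3←0x40
3: ✓ MOVVC  r0←0xbb
4: ✓ CMP  NZCV=1000
5: ✓ MOVMI  r0←0x15
6: · MOVCS
7: ✓ CMP  NZCV=1000
8: ✓ ADDLT  r0←0x0b
9: · MOVCS
10: ✓ MOVCC  r2←0x3e

VAL = 0x40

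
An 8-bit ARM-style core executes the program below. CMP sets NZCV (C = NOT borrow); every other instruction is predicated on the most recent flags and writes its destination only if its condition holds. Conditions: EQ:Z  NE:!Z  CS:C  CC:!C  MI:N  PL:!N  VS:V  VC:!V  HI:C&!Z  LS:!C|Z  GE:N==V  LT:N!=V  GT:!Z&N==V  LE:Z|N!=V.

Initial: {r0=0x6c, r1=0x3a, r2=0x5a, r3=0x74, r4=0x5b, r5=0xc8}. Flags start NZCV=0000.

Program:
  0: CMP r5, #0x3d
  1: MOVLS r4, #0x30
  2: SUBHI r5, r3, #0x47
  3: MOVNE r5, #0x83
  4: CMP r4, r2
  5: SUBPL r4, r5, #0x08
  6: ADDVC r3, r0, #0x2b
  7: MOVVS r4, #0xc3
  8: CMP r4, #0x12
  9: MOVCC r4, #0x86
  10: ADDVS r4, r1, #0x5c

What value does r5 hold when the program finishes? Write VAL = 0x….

0: ✓ CMP  NZCV=1010
1: · MOVLS
2: ✓ SUBHI  r5←0x2d
3: ✓ MOVNE  r5←0x83
4: ✓ CMP  NZCV=0010
5: ✓ SUBPL  r4←0x7b
6: ✓ ADDVC  r3←0x97
7: · MOVVS
8: ✓ CMP  NZCV=0010
9: · MOVCC
10: · ADDVS

VAL = 0x83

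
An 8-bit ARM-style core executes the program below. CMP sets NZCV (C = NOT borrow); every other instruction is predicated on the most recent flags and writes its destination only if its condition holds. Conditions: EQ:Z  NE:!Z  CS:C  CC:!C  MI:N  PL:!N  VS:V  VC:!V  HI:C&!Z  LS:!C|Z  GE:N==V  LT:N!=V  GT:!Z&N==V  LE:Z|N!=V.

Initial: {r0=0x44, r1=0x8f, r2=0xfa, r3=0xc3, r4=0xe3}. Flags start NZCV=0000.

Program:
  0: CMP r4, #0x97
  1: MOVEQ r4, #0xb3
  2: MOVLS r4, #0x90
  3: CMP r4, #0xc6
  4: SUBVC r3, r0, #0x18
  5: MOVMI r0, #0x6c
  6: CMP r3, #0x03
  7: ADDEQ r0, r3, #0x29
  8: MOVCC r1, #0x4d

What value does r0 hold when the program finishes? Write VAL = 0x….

[0] flags=0010 → (cmp)
[1] flags=0010 EQ?F → skip
[2] flags=0010 LS?F → skip
[3] flags=0010 → (cmp)
[4] flags=0010 VC?T → r3=0x2c
[5] flags=0010 MI?F → skip
[6] flags=0010 → (cmp)
[7] flags=0010 EQ?F → skip
[8] flags=0010 CC?F → skip

VAL = 0x44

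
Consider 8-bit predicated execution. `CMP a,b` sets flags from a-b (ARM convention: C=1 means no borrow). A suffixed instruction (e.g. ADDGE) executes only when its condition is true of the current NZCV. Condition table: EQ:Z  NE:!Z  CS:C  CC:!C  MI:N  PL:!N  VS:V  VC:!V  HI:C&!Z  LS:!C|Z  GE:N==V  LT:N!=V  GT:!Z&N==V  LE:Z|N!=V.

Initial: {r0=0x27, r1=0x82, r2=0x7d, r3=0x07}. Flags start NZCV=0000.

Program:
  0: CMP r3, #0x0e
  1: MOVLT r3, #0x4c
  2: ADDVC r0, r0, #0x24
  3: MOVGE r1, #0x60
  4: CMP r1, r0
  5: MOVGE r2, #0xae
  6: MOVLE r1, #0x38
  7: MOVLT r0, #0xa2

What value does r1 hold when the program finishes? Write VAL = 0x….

0: ✓ CMP  NZCV=1000
1: ✓ MOVLT  r3←0x4c
2: ✓ ADDVC  r0←0x4b
3: · MOVGE
4: ✓ CMP  NZCV=0011
5: · MOVGE
6: ✓ MOVLE  r1←0x38
7: ✓ MOVLT  r0←0xa2

VAL = 0x38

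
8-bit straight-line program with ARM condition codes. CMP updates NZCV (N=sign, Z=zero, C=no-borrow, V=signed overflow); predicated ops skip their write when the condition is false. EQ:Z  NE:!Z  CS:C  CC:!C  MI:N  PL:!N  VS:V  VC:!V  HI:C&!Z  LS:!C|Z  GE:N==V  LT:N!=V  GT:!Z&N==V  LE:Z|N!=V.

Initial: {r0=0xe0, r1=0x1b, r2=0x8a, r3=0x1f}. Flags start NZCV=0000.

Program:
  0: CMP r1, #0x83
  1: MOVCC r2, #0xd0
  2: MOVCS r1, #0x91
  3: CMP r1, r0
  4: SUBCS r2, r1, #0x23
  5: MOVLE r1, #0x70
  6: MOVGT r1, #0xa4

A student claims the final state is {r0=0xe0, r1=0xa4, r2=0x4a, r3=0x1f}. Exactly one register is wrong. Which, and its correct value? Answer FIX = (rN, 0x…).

0: ✓ CMP  NZCV=1001
1: ✓ MOVCC  r2←0xd0
2: · MOVCS
3: ✓ CMP  NZCV=0000
4: · SUBCS
5: · MOVLE
6: ✓ MOVGT  r1←0xa4

FIX = (r2, 0xd0)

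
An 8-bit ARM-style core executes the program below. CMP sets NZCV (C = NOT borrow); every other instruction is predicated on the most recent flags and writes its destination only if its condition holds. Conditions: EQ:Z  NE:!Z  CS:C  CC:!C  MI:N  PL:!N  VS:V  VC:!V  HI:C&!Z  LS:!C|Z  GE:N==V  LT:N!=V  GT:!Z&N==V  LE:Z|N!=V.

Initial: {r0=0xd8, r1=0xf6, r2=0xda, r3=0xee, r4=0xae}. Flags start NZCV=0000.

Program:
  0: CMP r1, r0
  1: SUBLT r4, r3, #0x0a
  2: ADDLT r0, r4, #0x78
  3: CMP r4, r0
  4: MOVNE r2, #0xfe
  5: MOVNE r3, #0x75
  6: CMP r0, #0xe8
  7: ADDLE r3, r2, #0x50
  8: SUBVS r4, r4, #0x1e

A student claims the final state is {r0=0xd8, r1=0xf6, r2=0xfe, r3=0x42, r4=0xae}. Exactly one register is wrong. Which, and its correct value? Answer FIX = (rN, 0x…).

FIX = (r3, 0x4e)

0: ✓ CMP  NZCV=0010
1: · SUBLT
2: · ADDLT
3: ✓ CMP  NZCV=1000
4: ✓ MOVNE  r2←0xfe
5: ✓ MOVNE  r3←0x75
6: ✓ CMP  NZCV=1000
7: ✓ ADDLE  r3←0x4e
8: · SUBVS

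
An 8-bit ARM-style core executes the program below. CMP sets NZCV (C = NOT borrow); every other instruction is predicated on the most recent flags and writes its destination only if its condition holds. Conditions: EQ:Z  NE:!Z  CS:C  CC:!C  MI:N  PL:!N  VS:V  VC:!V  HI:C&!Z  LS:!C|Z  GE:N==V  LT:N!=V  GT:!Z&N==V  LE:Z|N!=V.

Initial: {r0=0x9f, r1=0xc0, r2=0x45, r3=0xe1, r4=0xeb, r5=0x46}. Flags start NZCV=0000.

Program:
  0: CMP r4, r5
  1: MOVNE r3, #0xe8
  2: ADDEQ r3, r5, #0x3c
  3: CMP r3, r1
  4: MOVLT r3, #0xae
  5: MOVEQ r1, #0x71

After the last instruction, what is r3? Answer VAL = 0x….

VAL = 0xe8

0: ✓ CMP  NZCV=1010
1: ✓ MOVNE  r3←0xe8
2: · ADDEQ
3: ✓ CMP  NZCV=0010
4: · MOVLT
5: · MOVEQ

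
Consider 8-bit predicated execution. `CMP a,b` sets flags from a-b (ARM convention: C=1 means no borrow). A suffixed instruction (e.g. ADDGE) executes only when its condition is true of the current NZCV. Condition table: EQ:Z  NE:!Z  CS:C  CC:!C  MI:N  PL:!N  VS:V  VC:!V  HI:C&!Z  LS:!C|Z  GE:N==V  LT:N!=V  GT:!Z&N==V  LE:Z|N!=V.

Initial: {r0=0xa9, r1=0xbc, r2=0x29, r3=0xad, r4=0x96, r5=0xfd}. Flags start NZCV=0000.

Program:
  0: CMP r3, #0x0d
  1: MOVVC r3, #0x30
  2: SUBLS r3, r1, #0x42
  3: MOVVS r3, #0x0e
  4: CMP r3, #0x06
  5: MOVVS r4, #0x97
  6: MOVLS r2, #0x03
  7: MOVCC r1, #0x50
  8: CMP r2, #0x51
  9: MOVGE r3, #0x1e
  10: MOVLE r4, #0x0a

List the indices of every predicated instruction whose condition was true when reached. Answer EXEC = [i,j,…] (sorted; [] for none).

EXEC = [1,10]

0: ✓ CMP  NZCV=1010
1: ✓ MOVVC  r3←0x30
2: · SUBLS
3: · MOVVS
4: ✓ CMP  NZCV=0010
5: · MOVVS
6: · MOVLS
7: · MOVCC
8: ✓ CMP  NZCV=1000
9: · MOVGE
10: ✓ MOVLE  r4←0x0a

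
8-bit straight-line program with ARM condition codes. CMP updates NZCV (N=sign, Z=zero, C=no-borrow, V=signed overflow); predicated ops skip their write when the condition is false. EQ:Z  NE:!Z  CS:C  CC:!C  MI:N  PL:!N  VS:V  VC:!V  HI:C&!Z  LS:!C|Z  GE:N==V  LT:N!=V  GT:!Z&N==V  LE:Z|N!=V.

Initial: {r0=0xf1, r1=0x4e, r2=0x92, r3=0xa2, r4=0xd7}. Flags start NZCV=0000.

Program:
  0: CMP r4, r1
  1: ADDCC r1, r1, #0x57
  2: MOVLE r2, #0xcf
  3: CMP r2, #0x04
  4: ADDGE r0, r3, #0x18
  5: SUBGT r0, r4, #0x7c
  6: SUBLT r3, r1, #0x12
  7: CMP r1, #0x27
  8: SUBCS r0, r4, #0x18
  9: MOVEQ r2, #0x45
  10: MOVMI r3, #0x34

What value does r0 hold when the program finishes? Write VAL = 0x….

[0] flags=1010 → (cmp)
[1] flags=1010 CC?F → skip
[2] flags=1010 LE?T → r2=0xcf
[3] flags=1010 → (cmp)
[4] flags=1010 GE?F → skip
[5] flags=1010 GT?F → skip
[6] flags=1010 LT?T → r3=0x3c
[7] flags=0010 → (cmp)
[8] flags=0010 CS?T → r0=0xbf
[9] flags=0010 EQ?F → skip
[10] flags=0010 MI?F → skip

VAL = 0xbf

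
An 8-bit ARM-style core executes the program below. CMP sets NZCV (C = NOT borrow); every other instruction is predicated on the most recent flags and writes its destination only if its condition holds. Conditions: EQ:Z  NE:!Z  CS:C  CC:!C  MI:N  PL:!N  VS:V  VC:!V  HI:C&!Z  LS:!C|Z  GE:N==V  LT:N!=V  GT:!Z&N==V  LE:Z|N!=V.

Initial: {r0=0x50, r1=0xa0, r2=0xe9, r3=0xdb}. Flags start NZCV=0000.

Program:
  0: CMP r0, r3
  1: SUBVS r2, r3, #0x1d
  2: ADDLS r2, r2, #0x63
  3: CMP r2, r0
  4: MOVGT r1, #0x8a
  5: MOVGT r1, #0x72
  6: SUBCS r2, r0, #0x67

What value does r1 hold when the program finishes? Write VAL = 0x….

0: ✓ CMP  NZCV=0000
1: · SUBVS
2: ✓ ADDLS  r2←0x4c
3: ✓ CMP  NZCV=1000
4: · MOVGT
5: · MOVGT
6: · SUBCS

VAL = 0xa0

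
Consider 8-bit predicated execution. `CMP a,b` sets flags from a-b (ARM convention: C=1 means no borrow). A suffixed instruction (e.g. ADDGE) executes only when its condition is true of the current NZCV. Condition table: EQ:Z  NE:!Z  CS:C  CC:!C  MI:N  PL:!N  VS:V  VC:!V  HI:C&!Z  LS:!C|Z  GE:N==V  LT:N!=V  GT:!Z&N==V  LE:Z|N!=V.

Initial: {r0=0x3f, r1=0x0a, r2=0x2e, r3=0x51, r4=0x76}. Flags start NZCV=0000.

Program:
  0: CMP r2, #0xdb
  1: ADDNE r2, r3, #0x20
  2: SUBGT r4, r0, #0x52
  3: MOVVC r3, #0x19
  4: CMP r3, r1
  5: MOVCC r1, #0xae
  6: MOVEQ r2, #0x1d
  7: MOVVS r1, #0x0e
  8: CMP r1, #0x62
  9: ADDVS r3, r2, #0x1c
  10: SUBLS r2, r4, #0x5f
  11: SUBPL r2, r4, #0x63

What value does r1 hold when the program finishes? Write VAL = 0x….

VAL = 0x0a

0: ✓ CMP  NZCV=0000
1: ✓ ADDNE  r2←0x71
2: ✓ SUBGT  r4←0xed
3: ✓ MOVVC  r3←0x19
4: ✓ CMP  NZCV=0010
5: · MOVCC
6: · MOVEQ
7: · MOVVS
8: ✓ CMP  NZCV=1000
9: · ADDVS
10: ✓ SUBLS  r2←0x8e
11: · SUBPL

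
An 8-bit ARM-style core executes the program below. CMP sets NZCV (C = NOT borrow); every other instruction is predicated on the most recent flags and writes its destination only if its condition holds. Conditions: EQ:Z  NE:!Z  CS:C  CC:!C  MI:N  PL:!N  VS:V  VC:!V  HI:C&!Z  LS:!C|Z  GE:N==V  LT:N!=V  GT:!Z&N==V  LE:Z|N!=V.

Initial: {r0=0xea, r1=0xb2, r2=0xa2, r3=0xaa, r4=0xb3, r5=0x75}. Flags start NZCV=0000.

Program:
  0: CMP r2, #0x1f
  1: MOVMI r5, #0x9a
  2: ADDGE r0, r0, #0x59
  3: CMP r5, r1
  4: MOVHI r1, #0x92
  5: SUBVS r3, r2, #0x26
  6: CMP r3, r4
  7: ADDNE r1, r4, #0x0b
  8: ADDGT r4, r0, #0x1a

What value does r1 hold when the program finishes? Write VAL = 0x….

VAL = 0xbe

0: ✓ CMP  NZCV=1010
1: ✓ MOVMI  r5←0x9a
2: · ADDGE
3: ✓ CMP  NZCV=1000
4: · MOVHI
5: · SUBVS
6: ✓ CMP  NZCV=1000
7: ✓ ADDNE  r1←0xbe
8: · ADDGT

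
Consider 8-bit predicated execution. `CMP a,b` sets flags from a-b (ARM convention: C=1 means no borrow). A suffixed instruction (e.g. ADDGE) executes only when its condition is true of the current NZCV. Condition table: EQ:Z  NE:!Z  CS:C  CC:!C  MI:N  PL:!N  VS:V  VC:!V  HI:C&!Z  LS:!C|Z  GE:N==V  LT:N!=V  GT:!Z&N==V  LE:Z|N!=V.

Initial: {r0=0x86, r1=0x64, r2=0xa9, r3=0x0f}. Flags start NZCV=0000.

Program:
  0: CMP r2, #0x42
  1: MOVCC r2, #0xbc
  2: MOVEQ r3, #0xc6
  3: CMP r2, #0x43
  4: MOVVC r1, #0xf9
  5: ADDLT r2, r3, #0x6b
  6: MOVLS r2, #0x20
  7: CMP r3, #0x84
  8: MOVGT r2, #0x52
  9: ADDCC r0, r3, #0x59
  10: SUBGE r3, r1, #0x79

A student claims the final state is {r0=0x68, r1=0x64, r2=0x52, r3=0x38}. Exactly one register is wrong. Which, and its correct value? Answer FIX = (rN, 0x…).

0: ✓ CMP  NZCV=0011
1: · MOVCC
2: · MOVEQ
3: ✓ CMP  NZCV=0011
4: · MOVVC
5: ✓ ADDLT  r2←0x7a
6: · MOVLS
7: ✓ CMP  NZCV=1001
8: ✓ MOVGT  r2←0x52
9: ✓ ADDCC  r0←0x68
10: ✓ SUBGE  r3←0xeb

FIX = (r3, 0xeb)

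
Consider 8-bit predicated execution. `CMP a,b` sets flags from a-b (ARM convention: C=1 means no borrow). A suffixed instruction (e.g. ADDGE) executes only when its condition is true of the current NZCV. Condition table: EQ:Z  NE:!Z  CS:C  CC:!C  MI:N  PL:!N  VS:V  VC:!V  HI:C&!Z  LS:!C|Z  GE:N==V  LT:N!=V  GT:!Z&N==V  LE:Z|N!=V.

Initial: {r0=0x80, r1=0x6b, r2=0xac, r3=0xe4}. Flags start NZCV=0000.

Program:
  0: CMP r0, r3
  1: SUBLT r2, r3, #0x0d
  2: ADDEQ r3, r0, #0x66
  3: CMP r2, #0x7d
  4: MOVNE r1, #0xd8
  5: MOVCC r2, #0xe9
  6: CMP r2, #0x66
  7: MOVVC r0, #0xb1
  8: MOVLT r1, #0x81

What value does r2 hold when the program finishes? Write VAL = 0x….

0: ✓ CMP  NZCV=1000
1: ✓ SUBLT  r2←0xd7
2: · ADDEQ
3: ✓ CMP  NZCV=0011
4: ✓ MOVNE  r1←0xd8
5: · MOVCC
6: ✓ CMP  NZCV=0011
7: · MOVVC
8: ✓ MOVLT  r1←0x81

VAL = 0xd7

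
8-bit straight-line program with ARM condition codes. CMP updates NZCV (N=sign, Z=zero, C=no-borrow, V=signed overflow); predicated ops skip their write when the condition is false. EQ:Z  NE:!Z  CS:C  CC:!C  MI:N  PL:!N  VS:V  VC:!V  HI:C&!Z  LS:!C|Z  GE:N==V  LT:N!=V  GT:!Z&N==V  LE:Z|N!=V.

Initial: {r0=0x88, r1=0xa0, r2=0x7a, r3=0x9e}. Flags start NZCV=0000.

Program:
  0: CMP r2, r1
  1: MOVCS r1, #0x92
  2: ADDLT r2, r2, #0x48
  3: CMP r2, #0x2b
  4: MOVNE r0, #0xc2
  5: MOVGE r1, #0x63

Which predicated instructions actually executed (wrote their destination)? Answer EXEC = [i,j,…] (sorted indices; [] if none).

0: ✓ CMP  NZCV=1001
1: · MOVCS
2: · ADDLT
3: ✓ CMP  NZCV=0010
4: ✓ MOVNE  r0←0xc2
5: ✓ MOVGE  r1←0x63

EXEC = [4,5]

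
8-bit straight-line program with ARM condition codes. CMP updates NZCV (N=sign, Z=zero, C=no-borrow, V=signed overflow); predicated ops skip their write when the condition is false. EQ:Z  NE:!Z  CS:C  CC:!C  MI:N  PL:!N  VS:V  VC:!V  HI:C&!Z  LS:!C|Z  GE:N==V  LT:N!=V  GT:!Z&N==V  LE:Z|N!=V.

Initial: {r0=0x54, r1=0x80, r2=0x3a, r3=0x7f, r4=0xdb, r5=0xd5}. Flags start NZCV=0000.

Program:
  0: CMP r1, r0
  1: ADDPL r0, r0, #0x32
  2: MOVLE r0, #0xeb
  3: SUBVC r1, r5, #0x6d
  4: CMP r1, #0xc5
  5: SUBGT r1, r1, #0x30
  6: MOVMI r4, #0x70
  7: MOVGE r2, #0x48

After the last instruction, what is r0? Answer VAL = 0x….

VAL = 0xeb

0: ✓ CMP  NZCV=0011
1: ✓ ADDPL  r0←0x86
2: ✓ MOVLE  r0←0xeb
3: · SUBVC
4: ✓ CMP  NZCV=1000
5: · SUBGT
6: ✓ MOVMI  r4←0x70
7: · MOVGE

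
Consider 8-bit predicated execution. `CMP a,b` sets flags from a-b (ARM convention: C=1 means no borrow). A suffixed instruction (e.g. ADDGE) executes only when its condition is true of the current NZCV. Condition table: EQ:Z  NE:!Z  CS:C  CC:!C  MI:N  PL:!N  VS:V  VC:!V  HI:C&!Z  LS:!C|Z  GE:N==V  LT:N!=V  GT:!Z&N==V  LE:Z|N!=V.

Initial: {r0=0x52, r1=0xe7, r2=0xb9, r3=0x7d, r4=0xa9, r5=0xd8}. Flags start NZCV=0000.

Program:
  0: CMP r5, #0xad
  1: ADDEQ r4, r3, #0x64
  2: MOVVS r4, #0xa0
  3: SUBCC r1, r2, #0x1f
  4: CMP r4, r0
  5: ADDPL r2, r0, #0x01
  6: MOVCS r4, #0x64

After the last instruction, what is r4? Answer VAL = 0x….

[0] flags=0010 → (cmp)
[1] flags=0010 EQ?F → skip
[2] flags=0010 VS?F → skip
[3] flags=0010 CC?F → skip
[4] flags=0011 → (cmp)
[5] flags=0011 PL?T → r2=0x53
[6] flags=0011 CS?T → r4=0x64

VAL = 0x64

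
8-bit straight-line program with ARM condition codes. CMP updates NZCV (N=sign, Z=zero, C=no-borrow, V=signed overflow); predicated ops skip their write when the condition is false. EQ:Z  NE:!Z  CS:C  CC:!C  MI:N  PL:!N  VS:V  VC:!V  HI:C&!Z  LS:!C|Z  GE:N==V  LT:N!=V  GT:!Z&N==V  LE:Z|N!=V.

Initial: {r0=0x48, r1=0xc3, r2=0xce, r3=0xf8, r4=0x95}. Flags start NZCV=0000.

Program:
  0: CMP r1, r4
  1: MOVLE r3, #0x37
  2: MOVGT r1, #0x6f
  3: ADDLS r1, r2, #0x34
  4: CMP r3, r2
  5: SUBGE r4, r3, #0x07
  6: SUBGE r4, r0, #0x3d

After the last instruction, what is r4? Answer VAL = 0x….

VAL = 0x0b

0: ✓ CMP  NZCV=0010
1: · MOVLE
2: ✓ MOVGT  r1←0x6f
3: · ADDLS
4: ✓ CMP  NZCV=0010
5: ✓ SUBGE  r4←0xf1
6: ✓ SUBGE  r4←0x0b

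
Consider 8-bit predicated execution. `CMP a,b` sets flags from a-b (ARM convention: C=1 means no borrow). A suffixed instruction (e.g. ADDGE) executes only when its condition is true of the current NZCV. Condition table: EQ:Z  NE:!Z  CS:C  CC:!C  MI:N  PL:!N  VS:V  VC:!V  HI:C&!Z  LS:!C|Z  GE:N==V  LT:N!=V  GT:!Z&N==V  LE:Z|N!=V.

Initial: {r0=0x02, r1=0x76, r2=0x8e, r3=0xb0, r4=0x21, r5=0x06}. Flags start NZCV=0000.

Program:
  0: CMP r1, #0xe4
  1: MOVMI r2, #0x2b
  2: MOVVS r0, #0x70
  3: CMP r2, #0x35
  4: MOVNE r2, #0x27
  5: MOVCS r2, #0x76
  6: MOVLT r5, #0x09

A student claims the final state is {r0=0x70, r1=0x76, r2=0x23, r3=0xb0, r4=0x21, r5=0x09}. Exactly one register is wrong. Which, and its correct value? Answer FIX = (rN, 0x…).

0: ✓ CMP  NZCV=1001
1: ✓ MOVMI  r2←0x2b
2: ✓ MOVVS  r0←0x70
3: ✓ CMP  NZCV=1000
4: ✓ MOVNE  r2←0x27
5: · MOVCS
6: ✓ MOVLT  r5←0x09

FIX = (r2, 0x27)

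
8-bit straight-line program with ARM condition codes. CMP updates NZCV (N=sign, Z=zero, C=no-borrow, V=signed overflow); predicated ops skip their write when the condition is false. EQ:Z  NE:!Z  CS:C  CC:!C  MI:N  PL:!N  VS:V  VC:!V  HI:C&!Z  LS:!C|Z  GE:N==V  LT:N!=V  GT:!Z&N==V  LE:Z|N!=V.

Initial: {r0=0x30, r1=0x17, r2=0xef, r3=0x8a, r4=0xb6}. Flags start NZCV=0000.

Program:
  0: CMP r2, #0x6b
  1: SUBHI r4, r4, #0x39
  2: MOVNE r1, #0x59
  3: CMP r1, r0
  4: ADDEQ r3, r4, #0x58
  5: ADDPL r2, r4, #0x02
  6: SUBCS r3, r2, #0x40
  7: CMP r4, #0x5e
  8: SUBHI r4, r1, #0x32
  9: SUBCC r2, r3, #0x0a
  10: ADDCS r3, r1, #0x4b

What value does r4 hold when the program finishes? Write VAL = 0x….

VAL = 0x27

0: ✓ CMP  NZCV=1010
1: ✓ SUBHI  r4←0x7d
2: ✓ MOVNE  r1←0x59
3: ✓ CMP  NZCV=0010
4: · ADDEQ
5: ✓ ADDPL  r2←0x7f
6: ✓ SUBCS  r3←0x3f
7: ✓ CMP  NZCV=0010
8: ✓ SUBHI  r4←0x27
9: · SUBCC
10: ✓ ADDCS  r3←0xa4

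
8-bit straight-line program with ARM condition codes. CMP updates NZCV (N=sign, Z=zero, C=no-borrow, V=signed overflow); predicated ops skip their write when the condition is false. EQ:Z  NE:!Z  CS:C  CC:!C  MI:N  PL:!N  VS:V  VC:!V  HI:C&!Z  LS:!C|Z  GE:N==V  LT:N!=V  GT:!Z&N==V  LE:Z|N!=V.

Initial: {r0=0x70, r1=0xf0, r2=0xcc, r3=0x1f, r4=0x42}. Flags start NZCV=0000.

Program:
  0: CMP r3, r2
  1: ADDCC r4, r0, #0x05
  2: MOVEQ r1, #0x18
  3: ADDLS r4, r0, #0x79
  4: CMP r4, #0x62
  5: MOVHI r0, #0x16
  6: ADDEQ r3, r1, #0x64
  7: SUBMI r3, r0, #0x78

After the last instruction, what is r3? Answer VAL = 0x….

VAL = 0x9e

[0] flags=0000 → (cmp)
[1] flags=0000 CC?T → r4=0x75
[2] flags=0000 EQ?F → skip
[3] flags=0000 LS?T → r4=0xe9
[4] flags=1010 → (cmp)
[5] flags=1010 HI?T → r0=0x16
[6] flags=1010 EQ?F → skip
[7] flags=1010 MI?T → r3=0x9e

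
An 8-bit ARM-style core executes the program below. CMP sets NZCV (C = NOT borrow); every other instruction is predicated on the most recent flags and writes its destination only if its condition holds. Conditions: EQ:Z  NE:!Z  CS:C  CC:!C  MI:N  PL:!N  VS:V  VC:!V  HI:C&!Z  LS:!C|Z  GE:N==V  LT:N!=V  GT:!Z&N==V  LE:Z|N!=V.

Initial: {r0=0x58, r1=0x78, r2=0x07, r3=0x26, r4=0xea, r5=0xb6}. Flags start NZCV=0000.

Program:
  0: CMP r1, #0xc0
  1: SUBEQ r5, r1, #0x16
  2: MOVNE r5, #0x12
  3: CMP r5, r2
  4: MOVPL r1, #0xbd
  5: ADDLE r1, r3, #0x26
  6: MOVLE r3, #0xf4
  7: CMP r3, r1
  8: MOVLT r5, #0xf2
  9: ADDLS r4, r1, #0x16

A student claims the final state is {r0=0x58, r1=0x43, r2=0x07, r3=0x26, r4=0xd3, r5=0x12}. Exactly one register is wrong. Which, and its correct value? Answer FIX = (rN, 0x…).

[0] flags=1001 → (cmp)
[1] flags=1001 EQ?F → skip
[2] flags=1001 NE?T → r5=0x12
[3] flags=0010 → (cmp)
[4] flags=0010 PL?T → r1=0xbd
[5] flags=0010 LE?F → skip
[6] flags=0010 LE?F → skip
[7] flags=0000 → (cmp)
[8] flags=0000 LT?F → skip
[9] flags=0000 LS?T → r4=0xd3

FIX = (r1, 0xbd)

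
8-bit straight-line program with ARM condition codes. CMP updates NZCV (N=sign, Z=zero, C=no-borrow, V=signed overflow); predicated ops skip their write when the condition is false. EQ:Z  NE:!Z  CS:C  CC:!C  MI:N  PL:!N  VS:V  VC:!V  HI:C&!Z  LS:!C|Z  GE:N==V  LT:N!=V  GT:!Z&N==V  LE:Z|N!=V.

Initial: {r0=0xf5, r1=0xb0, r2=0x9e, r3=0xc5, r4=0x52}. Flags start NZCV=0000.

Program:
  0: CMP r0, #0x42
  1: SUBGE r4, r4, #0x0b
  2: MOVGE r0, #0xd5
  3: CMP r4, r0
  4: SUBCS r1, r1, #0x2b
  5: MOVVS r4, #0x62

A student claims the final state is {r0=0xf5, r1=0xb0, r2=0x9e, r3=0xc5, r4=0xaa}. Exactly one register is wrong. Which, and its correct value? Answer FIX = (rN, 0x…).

FIX = (r4, 0x52)

0: ✓ CMP  NZCV=1010
1: · SUBGE
2: · MOVGE
3: ✓ CMP  NZCV=0000
4: · SUBCS
5: · MOVVS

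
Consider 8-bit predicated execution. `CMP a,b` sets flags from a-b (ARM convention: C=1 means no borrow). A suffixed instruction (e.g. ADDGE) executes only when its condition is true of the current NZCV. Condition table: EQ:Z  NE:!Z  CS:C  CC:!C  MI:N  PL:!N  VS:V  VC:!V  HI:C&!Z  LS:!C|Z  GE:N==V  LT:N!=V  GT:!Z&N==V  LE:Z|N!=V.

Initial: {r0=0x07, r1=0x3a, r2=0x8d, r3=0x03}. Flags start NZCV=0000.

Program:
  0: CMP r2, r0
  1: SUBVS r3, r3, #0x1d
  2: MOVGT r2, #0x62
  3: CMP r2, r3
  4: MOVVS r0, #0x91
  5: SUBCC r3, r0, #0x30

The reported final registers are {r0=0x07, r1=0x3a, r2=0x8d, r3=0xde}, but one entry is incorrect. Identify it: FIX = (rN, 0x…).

FIX = (r3, 0x03)

[0] flags=1010 → (cmp)
[1] flags=1010 VS?F → skip
[2] flags=1010 GT?F → skip
[3] flags=1010 → (cmp)
[4] flags=1010 VS?F → skip
[5] flags=1010 CC?F → skip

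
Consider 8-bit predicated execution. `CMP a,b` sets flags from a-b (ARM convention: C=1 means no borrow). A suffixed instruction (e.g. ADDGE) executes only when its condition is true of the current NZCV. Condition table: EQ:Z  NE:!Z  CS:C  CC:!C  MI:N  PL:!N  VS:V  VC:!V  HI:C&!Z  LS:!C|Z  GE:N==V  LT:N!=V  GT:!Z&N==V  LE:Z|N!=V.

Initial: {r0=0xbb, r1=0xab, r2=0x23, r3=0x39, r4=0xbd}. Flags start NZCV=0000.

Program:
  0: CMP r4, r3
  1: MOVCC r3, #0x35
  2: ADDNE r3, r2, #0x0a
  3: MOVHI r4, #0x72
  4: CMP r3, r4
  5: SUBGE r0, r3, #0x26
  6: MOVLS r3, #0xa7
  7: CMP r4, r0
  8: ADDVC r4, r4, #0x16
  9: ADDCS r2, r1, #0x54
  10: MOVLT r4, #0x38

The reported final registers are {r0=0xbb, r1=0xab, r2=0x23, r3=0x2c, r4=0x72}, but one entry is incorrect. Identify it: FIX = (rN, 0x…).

FIX = (r3, 0xa7)

0: ✓ CMP  NZCV=1010
1: · MOVCC
2: ✓ ADDNE  r3←0x2d
3: ✓ MOVHI  r4←0x72
4: ✓ CMP  NZCV=1000
5: · SUBGE
6: ✓ MOVLS  r3←0xa7
7: ✓ CMP  NZCV=1001
8: · ADDVC
9: · ADDCS
10: · MOVLT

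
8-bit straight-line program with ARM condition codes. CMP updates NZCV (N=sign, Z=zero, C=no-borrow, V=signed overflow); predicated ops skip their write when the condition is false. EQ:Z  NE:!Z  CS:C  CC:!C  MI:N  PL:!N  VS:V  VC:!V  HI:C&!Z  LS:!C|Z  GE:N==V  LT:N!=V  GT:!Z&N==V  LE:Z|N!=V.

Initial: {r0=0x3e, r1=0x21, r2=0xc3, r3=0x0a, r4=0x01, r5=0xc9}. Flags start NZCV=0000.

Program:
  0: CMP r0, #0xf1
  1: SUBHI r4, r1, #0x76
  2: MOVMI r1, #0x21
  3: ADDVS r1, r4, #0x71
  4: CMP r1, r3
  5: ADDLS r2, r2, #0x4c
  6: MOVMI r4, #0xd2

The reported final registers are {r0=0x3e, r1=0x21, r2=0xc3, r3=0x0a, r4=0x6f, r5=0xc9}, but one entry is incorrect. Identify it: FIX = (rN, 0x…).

FIX = (r4, 0x01)

0: ✓ CMP  NZCV=0000
1: · SUBHI
2: · MOVMI
3: · ADDVS
4: ✓ CMP  NZCV=0010
5: · ADDLS
6: · MOVMI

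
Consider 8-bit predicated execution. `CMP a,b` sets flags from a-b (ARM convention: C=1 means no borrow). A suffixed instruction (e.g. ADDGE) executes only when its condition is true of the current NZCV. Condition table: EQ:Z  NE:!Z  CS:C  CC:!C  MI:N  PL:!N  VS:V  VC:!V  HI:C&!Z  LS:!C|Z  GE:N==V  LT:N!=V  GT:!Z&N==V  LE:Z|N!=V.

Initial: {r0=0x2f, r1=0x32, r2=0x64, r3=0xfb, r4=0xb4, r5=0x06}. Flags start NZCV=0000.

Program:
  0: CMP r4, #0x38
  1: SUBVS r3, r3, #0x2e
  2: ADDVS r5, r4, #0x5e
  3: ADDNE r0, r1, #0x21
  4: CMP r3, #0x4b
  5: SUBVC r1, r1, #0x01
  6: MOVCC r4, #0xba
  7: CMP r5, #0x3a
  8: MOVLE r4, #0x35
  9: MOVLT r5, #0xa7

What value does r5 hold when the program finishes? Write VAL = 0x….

VAL = 0xa7

[0] flags=0011 → (cmp)
[1] flags=0011 VS?T → r3=0xcd
[2] flags=0011 VS?T → r5=0x12
[3] flags=0011 NE?T → r0=0x53
[4] flags=1010 → (cmp)
[5] flags=1010 VC?T → r1=0x31
[6] flags=1010 CC?F → skip
[7] flags=1000 → (cmp)
[8] flags=1000 LE?T → r4=0x35
[9] flags=1000 LT?T → r5=0xa7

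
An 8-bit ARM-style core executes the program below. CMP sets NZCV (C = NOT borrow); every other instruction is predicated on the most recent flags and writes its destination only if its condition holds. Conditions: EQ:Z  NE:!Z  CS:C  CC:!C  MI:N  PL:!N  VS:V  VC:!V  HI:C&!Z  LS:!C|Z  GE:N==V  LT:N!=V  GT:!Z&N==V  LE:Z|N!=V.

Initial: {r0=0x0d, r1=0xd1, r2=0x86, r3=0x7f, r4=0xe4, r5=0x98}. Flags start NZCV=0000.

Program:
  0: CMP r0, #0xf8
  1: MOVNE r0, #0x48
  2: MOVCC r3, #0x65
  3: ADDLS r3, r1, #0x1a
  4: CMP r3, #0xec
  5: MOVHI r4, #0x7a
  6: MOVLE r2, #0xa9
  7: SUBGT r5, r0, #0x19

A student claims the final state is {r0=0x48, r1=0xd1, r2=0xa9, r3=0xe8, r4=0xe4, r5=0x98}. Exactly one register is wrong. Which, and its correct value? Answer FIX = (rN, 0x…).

FIX = (r3, 0xeb)

[0] flags=0000 → (cmp)
[1] flags=0000 NE?T → r0=0x48
[2] flags=0000 CC?T → r3=0x65
[3] flags=0000 LS?T → r3=0xeb
[4] flags=1000 → (cmp)
[5] flags=1000 HI?F → skip
[6] flags=1000 LE?T → r2=0xa9
[7] flags=1000 GT?F → skip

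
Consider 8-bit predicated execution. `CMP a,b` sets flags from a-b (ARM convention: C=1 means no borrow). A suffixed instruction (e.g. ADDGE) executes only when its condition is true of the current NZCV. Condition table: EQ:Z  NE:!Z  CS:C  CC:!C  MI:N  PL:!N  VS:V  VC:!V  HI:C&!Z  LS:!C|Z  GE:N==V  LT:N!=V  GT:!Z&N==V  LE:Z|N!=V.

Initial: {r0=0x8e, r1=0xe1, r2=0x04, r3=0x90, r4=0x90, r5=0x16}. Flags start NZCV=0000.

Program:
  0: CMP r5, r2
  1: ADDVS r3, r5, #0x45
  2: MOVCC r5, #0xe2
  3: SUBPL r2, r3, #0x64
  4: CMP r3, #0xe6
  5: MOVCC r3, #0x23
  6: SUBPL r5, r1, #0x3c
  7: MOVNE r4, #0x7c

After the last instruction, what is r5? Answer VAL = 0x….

VAL = 0x16

[0] flags=0010 → (cmp)
[1] flags=0010 VS?F → skip
[2] flags=0010 CC?F → skip
[3] flags=0010 PL?T → r2=0x2c
[4] flags=1000 → (cmp)
[5] flags=1000 CC?T → r3=0x23
[6] flags=1000 PL?F → skip
[7] flags=1000 NE?T → r4=0x7c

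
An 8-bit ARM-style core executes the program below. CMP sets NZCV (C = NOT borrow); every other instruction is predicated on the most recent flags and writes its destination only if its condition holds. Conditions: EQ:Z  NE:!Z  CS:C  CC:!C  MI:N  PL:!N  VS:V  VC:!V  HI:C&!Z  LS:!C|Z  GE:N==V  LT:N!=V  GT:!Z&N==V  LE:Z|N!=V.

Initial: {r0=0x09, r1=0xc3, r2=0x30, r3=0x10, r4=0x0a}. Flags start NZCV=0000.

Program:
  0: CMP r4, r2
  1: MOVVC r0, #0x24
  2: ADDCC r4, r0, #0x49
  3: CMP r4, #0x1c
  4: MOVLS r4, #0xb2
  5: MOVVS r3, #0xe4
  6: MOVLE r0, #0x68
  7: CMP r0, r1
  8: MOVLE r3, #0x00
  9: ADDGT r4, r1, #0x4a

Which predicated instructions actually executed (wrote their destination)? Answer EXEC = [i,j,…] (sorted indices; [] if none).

[0] flags=1000 → (cmp)
[1] flags=1000 VC?T → r0=0x24
[2] flags=1000 CC?T → r4=0x6d
[3] flags=0010 → (cmp)
[4] flags=0010 LS?F → skip
[5] flags=0010 VS?F → skip
[6] flags=0010 LE?F → skip
[7] flags=0000 → (cmp)
[8] flags=0000 LE?F → skip
[9] flags=0000 GT?T → r4=0x0d

EXEC = [1,2,9]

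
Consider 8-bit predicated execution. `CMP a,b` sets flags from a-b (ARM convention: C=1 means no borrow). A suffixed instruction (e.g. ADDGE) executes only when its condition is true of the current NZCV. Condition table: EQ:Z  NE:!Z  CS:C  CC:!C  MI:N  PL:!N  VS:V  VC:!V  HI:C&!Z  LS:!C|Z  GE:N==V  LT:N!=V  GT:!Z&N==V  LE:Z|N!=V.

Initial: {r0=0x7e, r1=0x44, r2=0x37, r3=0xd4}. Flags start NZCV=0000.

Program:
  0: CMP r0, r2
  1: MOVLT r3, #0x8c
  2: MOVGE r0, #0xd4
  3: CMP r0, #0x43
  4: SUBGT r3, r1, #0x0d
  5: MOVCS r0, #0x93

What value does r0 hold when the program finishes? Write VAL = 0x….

[0] flags=0010 → (cmp)
[1] flags=0010 LT?F → skip
[2] flags=0010 GE?T → r0=0xd4
[3] flags=1010 → (cmp)
[4] flags=1010 GT?F → skip
[5] flags=1010 CS?T → r0=0x93

VAL = 0x93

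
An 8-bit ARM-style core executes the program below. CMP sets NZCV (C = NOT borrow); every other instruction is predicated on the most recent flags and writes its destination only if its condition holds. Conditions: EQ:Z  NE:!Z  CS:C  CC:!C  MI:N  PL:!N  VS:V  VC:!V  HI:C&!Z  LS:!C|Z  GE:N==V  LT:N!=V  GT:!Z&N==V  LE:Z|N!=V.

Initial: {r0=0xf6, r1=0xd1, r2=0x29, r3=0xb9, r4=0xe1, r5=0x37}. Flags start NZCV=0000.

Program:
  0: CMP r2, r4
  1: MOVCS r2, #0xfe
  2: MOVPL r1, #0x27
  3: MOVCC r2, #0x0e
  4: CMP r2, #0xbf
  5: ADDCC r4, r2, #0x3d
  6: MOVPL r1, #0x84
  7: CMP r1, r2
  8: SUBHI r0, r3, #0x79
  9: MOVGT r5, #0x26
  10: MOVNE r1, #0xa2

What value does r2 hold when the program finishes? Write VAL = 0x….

0: ✓ CMP  NZCV=0000
1: · MOVCS
2: ✓ MOVPL  r1←0x27
3: ✓ MOVCC  r2←0x0e
4: ✓ CMP  NZCV=0000
5: ✓ ADDCC  r4←0x4b
6: ✓ MOVPL  r1←0x84
7: ✓ CMP  NZCV=0011
8: ✓ SUBHI  r0←0x40
9: · MOVGT
10: ✓ MOVNE  r1←0xa2

VAL = 0x0e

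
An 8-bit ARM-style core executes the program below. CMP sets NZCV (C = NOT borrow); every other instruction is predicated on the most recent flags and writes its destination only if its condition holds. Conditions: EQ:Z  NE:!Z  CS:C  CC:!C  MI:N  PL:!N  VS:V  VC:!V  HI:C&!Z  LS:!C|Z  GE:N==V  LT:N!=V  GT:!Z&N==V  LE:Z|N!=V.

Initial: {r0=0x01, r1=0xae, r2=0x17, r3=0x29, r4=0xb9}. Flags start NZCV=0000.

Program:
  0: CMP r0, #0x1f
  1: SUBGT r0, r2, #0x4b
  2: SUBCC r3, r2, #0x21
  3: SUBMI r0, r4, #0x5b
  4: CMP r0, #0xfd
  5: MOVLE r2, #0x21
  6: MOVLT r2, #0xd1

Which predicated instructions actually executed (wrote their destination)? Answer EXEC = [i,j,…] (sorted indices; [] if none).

EXEC = [2,3]

0: ✓ CMP  NZCV=1000
1: · SUBGT
2: ✓ SUBCC  r3←0xf6
3: ✓ SUBMI  r0←0x5e
4: ✓ CMP  NZCV=0000
5: · MOVLE
6: · MOVLT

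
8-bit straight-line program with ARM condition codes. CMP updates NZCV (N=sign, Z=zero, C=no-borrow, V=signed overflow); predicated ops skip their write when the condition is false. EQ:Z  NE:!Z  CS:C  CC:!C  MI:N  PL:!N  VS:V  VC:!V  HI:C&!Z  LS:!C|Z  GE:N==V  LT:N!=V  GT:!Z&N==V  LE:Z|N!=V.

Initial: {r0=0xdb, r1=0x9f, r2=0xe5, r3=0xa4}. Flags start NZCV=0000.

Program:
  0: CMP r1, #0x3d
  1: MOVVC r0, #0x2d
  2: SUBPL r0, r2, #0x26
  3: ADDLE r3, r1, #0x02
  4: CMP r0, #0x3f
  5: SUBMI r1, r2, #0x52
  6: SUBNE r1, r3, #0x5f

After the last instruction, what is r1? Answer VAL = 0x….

VAL = 0x42

[0] flags=0011 → (cmp)
[1] flags=0011 VC?F → skip
[2] flags=0011 PL?T → r0=0xbf
[3] flags=0011 LE?T → r3=0xa1
[4] flags=1010 → (cmp)
[5] flags=1010 MI?T → r1=0x93
[6] flags=1010 NE?T → r1=0x42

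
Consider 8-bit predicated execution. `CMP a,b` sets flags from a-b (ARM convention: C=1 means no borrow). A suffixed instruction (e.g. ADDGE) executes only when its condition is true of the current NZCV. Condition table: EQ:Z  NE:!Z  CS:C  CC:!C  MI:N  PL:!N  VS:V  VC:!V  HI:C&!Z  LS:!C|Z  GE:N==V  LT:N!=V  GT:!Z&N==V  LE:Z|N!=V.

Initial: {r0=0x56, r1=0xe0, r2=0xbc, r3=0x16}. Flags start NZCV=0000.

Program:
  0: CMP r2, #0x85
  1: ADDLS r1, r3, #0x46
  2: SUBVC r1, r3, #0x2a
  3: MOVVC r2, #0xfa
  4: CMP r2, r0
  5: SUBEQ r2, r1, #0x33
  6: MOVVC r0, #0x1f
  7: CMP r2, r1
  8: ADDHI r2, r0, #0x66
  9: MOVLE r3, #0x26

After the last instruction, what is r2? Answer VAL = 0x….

VAL = 0x85

0: ✓ CMP  NZCV=0010
1: · ADDLS
2: ✓ SUBVC  r1←0xec
3: ✓ MOVVC  r2←0xfa
4: ✓ CMP  NZCV=1010
5: · SUBEQ
6: ✓ MOVVC  r0←0x1f
7: ✓ CMP  NZCV=0010
8: ✓ ADDHI  r2←0x85
9: · MOVLE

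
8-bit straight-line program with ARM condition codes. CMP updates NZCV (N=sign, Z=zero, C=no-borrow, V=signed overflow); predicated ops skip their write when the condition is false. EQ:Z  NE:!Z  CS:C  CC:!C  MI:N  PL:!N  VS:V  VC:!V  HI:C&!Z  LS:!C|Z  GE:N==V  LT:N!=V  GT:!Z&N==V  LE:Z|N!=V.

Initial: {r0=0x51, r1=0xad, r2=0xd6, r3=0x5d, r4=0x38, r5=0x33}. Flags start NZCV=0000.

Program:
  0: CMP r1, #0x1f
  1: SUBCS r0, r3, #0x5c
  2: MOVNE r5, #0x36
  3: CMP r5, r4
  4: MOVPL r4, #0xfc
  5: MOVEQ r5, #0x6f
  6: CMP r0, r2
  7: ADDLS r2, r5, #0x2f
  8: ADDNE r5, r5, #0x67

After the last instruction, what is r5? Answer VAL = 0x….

[0] flags=1010 → (cmp)
[1] flags=1010 CS?T → r0=0x01
[2] flags=1010 NE?T → r5=0x36
[3] flags=1000 → (cmp)
[4] flags=1000 PL?F → skip
[5] flags=1000 EQ?F → skip
[6] flags=0000 → (cmp)
[7] flags=0000 LS?T → r2=0x65
[8] flags=0000 NE?T → r5=0x9d

VAL = 0x9d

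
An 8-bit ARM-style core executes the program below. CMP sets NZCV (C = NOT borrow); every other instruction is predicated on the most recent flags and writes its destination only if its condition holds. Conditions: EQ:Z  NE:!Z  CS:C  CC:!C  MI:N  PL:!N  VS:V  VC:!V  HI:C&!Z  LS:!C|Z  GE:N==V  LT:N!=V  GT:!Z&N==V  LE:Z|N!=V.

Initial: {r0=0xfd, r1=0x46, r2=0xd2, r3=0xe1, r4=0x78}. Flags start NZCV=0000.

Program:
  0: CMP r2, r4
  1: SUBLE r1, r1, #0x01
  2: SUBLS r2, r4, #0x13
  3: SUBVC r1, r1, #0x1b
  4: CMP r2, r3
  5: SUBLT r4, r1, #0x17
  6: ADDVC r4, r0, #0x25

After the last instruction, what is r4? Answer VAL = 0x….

0: ✓ CMP  NZCV=0011
1: ✓ SUBLE  r1←0x45
2: · SUBLS
3: · SUBVC
4: ✓ CMP  NZCV=1000
5: ✓ SUBLT  r4←0x2e
6: ✓ ADDVC  r4←0x22

VAL = 0x22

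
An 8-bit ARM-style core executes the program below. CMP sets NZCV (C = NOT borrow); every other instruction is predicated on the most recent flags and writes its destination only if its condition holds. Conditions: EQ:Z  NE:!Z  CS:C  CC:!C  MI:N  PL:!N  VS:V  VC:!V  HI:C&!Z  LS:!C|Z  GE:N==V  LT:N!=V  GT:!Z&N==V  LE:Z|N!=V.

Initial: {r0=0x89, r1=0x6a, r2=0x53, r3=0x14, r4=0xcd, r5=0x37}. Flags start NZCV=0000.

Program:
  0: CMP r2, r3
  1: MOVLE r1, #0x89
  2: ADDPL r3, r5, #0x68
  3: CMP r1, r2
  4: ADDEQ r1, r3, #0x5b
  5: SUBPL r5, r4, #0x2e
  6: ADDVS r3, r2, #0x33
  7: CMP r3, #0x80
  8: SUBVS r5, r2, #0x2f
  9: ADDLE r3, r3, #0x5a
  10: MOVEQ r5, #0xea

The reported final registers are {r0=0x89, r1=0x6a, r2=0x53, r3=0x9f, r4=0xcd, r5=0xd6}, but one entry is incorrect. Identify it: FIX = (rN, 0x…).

[0] flags=0010 → (cmp)
[1] flags=0010 LE?F → skip
[2] flags=0010 PL?T → r3=0x9f
[3] flags=0010 → (cmp)
[4] flags=0010 EQ?F → skip
[5] flags=0010 PL?T → r5=0x9f
[6] flags=0010 VS?F → skip
[7] flags=0010 → (cmp)
[8] flags=0010 VS?F → skip
[9] flags=0010 LE?F → skip
[10] flags=0010 EQ?F → skip

FIX = (r5, 0x9f)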